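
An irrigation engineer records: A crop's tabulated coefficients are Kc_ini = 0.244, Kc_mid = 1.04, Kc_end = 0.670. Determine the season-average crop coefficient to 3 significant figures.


Approach: apply a simple seasonal average, Kc_avg = (Kc_ini + Kc_mid + Kc_end)/3.
Kc_avg = (0.244 + 1.04 + 0.670)/3 = 0.651
Therefore the season-average crop coefficient = 0.651.


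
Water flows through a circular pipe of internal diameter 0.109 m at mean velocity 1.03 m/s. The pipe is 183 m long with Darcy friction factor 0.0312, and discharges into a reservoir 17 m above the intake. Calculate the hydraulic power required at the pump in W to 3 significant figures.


Approach: apply continuity + Darcy-Weisbach + hydraulic power, Q = A*v; hf = f*(L/D)*(v^2/(2g)); H = static + hf; P = rho*g*Q*H.
Step 1 — flow rate (continuity, Q = A*v):
  A = pi*(0.109/2)^2 = 0.0093313 m^2
  Q = 0.0093313 * 1.03 = 0.0096113 m^3/s
Step 2 — friction head loss (Darcy-Weisbach):
  hf = 0.0312 * (183/0.109) * (1.03^2 / (2*9.81))
  hf = 2.8324 m
Step 3 — total head: H = 17 + 2.8324 = 19.832 m
Step 4 — hydraulic power (P = rho*g*Q*H):
  P = 1000 * 9.81 * 0.0096113 * 19.832 = 1870 W
Therefore the hydraulic power required at the pump = 1870 W.


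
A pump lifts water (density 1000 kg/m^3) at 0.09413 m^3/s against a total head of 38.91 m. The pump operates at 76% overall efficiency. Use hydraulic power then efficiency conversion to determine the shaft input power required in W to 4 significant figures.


Approach: apply hydraulic power then efficiency conversion, P = rho*g*Q*H; P_in = P/eta.
Step 1 — hydraulic power (P = rho*g*Q*H):
  P = 1000 * 9.81 * 0.09413 * 38.91 = 35930.1 W
Step 2 — input power: P_in = P/eta = 35930.1 / 0.76 = 47280 W
Therefore the shaft input power required = 47280 W.


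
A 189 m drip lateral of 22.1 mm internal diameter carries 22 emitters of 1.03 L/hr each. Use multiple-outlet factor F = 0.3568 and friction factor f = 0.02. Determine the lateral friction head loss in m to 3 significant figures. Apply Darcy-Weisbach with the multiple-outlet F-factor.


Approach: apply Darcy-Weisbach with the multiple-outlet F-factor, Q = n*q/(3600*1000) m^3/s; v = Q/A; hf = F*f*(L/D)*(v^2/(2g)).
Q = 22*1.03/(3600*1000) = 6.2944e-06 m^3/s
A = pi*(22.1e-3/2)^2 = 3.8360e-04 m^2, so v = Q/A = 0.016409 m/s
hf = 0.3568*0.02*(189/0.0221)*(0.016409^2/(2*9.81)) = 0.000838 m
Therefore the lateral friction head loss = 0.000838 m.


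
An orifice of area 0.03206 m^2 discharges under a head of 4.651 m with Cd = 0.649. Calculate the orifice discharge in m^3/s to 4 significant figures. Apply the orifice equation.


Approach: apply the orifice equation, Q = Cd*A*sqrt(2*g*h).
Q = 0.649 * 0.03206 * sqrt(2*9.81*4.651) = 0.1988 m^3/s
Therefore the orifice discharge = 0.1988 m^3/s.


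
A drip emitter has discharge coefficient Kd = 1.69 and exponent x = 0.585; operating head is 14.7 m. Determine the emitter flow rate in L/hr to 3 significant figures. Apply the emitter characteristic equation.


Approach: apply the emitter characteristic equation, q = Kd * h^x.
q = 1.69 * 14.7^0.585 = 8.14 L/hr
Therefore the emitter flow rate = 8.14 L/hr.


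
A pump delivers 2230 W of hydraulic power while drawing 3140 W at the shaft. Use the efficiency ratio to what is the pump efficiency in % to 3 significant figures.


Approach: apply the efficiency ratio, eta = (P_out/P_in)*100.
eta = (2230 / 3140) * 100 = 71.0 %
Therefore the pump efficiency = 71.0 %.


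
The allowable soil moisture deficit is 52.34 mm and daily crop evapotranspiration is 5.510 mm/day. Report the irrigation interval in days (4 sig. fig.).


Approach: apply the irrigation interval relation, interval = SMD / ETc.
interval = 52.34 / 5.510 = 9.499 days
Therefore the irrigation interval = 9.499 days.


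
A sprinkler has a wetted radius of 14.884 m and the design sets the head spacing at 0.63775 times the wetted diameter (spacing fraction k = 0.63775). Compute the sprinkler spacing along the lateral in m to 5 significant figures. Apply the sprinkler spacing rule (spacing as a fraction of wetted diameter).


Approach: apply the sprinkler spacing rule (spacing as a fraction of wetted diameter), S = k*(2*R).
S = 0.63775 * (2 * 14.884) = 18.985 m
Therefore the sprinkler spacing along the lateral = 18.985 m.


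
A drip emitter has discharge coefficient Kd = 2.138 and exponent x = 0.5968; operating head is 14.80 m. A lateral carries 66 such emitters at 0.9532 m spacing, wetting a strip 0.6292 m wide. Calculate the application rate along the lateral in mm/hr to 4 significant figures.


Approach: apply the emitter equation with a lateral mass balance, q = Kd*h^x; Q = n*q; rate = Q/(n*spacing*width).
Step 1 — single emitter flow (q = Kd*h^x):
  q = 2.138 * 14.80^0.5968 = 10.6763 L/hr
Step 2 — total lateral flow: Q = 66 * 10.6763 = 704.634 L/hr
Step 3 — wetted area: A = 66 * 0.9532 * 0.6292 = 39.5837 m^2
Step 4 — application rate: Q/A = 704.634/39.5837 = 17.80 mm/hr
Therefore the application rate along the lateral = 17.80 mm/hr.


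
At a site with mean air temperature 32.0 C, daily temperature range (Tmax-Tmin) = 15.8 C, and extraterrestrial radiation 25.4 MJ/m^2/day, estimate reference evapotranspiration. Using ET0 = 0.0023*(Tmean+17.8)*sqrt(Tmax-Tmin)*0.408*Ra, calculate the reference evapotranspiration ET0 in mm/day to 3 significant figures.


ET0 = 0.0023*(32.0+17.8)*sqrt(15.8)*0.408*25.4 = 4.72 mm/day
Therefore the reference evapotranspiration ET0 = 4.72 mm/day.


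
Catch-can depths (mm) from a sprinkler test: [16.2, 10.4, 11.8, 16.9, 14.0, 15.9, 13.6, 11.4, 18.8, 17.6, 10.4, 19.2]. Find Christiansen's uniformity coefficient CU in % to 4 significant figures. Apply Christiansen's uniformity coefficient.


Approach: apply Christiansen's uniformity coefficient, CU = (1 - mean_abs_deviation/mean)*100.
mean = 14.6833 mm
mean |d_i - mean| = 2.75000 mm
CU = (1 - 2.75000/14.6833)*100 = 81.27 %
Therefore Christiansen's uniformity coefficient CU = 81.27 %.


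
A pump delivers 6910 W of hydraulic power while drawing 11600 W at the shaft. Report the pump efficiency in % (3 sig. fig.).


Approach: apply the efficiency ratio, eta = (P_out/P_in)*100.
eta = (6910 / 11600) * 100 = 59.6 %
Therefore the pump efficiency = 59.6 %.


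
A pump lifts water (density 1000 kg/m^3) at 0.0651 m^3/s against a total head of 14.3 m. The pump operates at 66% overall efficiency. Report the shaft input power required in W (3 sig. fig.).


Approach: apply hydraulic power then efficiency conversion, P = rho*g*Q*H; P_in = P/eta.
Step 1 — hydraulic power (P = rho*g*Q*H):
  P = 1000 * 9.81 * 0.0651 * 14.3 = 9132.4 W
Step 2 — input power: P_in = P/eta = 9132.4 / 0.66 = 13800 W
Therefore the shaft input power required = 13800 W.


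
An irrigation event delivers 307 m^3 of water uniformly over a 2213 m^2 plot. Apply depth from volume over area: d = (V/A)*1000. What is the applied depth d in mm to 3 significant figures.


d = (307 / 2213) * 1000 = 139 mm
Therefore the applied depth d = 139 mm.


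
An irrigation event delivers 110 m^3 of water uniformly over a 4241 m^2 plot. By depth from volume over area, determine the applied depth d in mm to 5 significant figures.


Approach: apply depth from volume over area, d = (V/A)*1000.
d = (110 / 4241) * 1000 = 25.937 mm
Therefore the applied depth d = 25.937 mm.


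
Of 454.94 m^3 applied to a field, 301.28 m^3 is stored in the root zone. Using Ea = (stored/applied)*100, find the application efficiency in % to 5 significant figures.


Ea = (301.28/454.94)*100 = 66.224 %
Therefore the application efficiency = 66.224 %.


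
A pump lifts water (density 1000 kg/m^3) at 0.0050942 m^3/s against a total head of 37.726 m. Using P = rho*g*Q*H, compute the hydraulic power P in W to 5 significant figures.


P = 1000 * 9.81 * 0.0050942 * 37.726 = 1885.3 W
Therefore the hydraulic power P = 1885.3 W.


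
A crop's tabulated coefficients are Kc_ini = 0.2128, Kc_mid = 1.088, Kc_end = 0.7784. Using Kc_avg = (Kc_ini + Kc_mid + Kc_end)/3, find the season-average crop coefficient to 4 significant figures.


Kc_avg = (0.2128 + 1.088 + 0.7784)/3 = 0.6931
Therefore the season-average crop coefficient = 0.6931.


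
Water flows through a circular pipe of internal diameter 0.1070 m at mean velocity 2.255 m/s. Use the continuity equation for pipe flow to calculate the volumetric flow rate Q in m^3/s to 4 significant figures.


Approach: apply the continuity equation for pipe flow, Q = A * v with A = pi*(D/2)^2.
A = pi*(0.1070/2)^2 = 0.00899202 m^2
Q = 0.00899202 * 2.255 = 0.02028 m^3/s
Therefore the volumetric flow rate Q = 0.02028 m^3/s.


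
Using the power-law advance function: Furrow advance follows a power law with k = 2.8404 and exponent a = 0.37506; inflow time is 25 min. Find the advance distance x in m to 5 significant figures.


Approach: apply the power-law advance function, x = k*t^a.
x = 2.8404 * 25^0.37506 = 9.4993 m
Therefore the advance distance x = 9.4993 m.


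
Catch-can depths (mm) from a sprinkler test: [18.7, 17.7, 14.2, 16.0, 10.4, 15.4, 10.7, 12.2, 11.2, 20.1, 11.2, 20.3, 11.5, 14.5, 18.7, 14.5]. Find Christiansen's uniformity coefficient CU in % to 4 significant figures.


Approach: apply Christiansen's uniformity coefficient, CU = (1 - mean_abs_deviation/mean)*100.
mean = 14.8313 mm
mean |d_i - mean| = 2.88516 mm
CU = (1 - 2.88516/14.8313)*100 = 80.55 %
Therefore Christiansen's uniformity coefficient CU = 80.55 %.


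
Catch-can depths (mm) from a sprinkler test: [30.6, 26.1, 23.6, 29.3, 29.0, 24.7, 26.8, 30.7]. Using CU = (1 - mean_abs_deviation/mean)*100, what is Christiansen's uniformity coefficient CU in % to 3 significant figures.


mean = 27.600 mm
mean |d_i - mean| = 2.3000 mm
CU = (1 - 2.3000/27.600)*100 = 91.7 %
Therefore Christiansen's uniformity coefficient CU = 91.7 %.


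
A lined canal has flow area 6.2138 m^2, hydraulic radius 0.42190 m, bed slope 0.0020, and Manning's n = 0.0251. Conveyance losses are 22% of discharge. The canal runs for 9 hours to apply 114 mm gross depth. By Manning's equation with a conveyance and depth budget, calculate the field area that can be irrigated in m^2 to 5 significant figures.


Approach: apply Manning's equation with a conveyance and depth budget, Q = (1/n)*A*R^(2/3)*S^(1/2); Q_field = Q*(1-loss); Area = Q_field*t/(d/1000).
Step 1 — canal discharge (Manning's equation):
  Q = (1/0.0251) * 6.2138 * 0.42190^(2/3) * 0.0020^(1/2) = 6.227851 m^3/s
Step 2 — delivered flow: Q_field = 6.227851*(1 - 22/100) = 4.857724 m^3/s
Step 3 — volume delivered: V = 4.857724 * 9*3600 = 157390.3 m^3
Step 4 — area served: A = V / (depth/1000) = 157390.3 / 0.114 = 1380600 m^2
Therefore the field area that can be irrigated = 1380600 m^2.


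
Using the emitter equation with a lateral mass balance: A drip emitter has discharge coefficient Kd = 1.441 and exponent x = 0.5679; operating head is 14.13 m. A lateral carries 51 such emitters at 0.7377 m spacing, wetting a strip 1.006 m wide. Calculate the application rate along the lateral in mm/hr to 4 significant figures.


Approach: apply the emitter equation with a lateral mass balance, q = Kd*h^x; Q = n*q; rate = Q/(n*spacing*width).
Step 1 — single emitter flow (q = Kd*h^x):
  q = 1.441 * 14.13^0.5679 = 6.48380 L/hr
Step 2 — total lateral flow: Q = 51 * 6.48380 = 330.674 L/hr
Step 3 — wetted area: A = 51 * 0.7377 * 1.006 = 37.8484 m^2
Step 4 — application rate: Q/A = 330.674/37.8484 = 8.737 mm/hr
Therefore the application rate along the lateral = 8.737 mm/hr.


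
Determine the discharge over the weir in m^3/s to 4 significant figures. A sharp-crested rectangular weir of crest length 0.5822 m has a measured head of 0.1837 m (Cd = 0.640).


Approach: apply the rectangular weir equation, Q = (2/3)*Cd*L*sqrt(2g)*H^1.5.
Q = (2/3)*0.640*0.5822*sqrt(2*9.81)*0.1837^1.5 = 0.08663 m^3/s
Therefore the discharge over the weir = 0.08663 m^3/s.


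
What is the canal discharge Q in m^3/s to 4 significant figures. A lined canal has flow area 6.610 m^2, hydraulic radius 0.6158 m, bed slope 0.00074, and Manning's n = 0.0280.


Approach: apply Manning's equation, Q = (1/n)*A*R^(2/3)*S^(1/2).
Q = (1/0.0280) * 6.610 * 0.6158^(2/3) * 0.00074^(1/2) = 4.648 m^3/s
Therefore the canal discharge Q = 4.648 m^3/s.


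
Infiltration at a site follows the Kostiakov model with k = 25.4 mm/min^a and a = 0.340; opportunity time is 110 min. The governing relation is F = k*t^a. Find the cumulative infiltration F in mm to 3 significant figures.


F = 25.4 * 110^0.340 = 126 mm
Therefore the cumulative infiltration F = 126 mm.


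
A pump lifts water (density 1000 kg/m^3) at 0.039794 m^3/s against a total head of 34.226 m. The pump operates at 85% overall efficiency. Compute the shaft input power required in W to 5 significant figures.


Approach: apply hydraulic power then efficiency conversion, P = rho*g*Q*H; P_in = P/eta.
Step 1 — hydraulic power (P = rho*g*Q*H):
  P = 1000 * 9.81 * 0.039794 * 34.226 = 13361.12 W
Step 2 — input power: P_in = P/eta = 13361.12 / 0.85 = 15719 W
Therefore the shaft input power required = 15719 W.


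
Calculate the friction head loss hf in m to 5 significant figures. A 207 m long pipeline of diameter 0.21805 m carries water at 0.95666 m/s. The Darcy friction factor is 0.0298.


Approach: apply the Darcy-Weisbach equation, hf = f*(L/D)*(v^2/(2g)).
hf = 0.0298 * (207/0.21805) * (0.95666^2 / (2*9.81))
hf = 1.3196 m
Therefore the friction head loss hf = 1.3196 m.


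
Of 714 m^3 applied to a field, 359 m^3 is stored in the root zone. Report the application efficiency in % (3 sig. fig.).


Approach: apply the application efficiency ratio, Ea = (stored/applied)*100.
Ea = (359/714)*100 = 50.3 %
Therefore the application efficiency = 50.3 %.


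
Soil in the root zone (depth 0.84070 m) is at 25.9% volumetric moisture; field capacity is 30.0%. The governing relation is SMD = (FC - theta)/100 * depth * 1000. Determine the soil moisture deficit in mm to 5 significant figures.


SMD = (30.0 - 25.9)/100 * 0.84070 * 1000 = 34.469 mm
Therefore the soil moisture deficit = 34.469 mm.


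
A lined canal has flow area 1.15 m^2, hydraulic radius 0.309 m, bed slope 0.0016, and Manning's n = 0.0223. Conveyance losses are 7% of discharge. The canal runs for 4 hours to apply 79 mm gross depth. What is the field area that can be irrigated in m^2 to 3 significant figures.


Approach: apply Manning's equation with a conveyance and depth budget, Q = (1/n)*A*R^(2/3)*S^(1/2); Q_field = Q*(1-loss); Area = Q_field*t/(d/1000).
Step 1 — canal discharge (Manning's equation):
  Q = (1/0.0223) * 1.15 * 0.309^(2/3) * 0.0016^(1/2) = 0.94281 m^3/s
Step 2 — delivered flow: Q_field = 0.94281*(1 - 7/100) = 0.87682 m^3/s
Step 3 — volume delivered: V = 0.87682 * 4*3600 = 12626 m^3
Step 4 — area served: A = V / (depth/1000) = 12626 / 0.079 = 160000 m^2
Therefore the field area that can be irrigated = 160000 m^2.


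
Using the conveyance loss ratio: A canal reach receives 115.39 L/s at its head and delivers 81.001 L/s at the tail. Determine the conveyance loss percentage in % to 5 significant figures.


Approach: apply the conveyance loss ratio, loss% = ((Q_head - Q_tail)/Q_head)*100.
loss = ((115.39 - 81.001)/115.39)*100 = 29.802 %
Therefore the conveyance loss percentage = 29.802 %.


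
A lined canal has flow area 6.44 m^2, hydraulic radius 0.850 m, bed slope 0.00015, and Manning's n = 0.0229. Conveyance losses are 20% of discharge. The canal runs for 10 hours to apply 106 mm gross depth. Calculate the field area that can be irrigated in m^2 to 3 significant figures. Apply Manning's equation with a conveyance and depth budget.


Approach: apply Manning's equation with a conveyance and depth budget, Q = (1/n)*A*R^(2/3)*S^(1/2); Q_field = Q*(1-loss); Area = Q_field*t/(d/1000).
Step 1 — canal discharge (Manning's equation):
  Q = (1/0.0229) * 6.44 * 0.850^(2/3) * 0.00015^(1/2) = 3.0906 m^3/s
Step 2 — delivered flow: Q_field = 3.0906*(1 - 20/100) = 2.4725 m^3/s
Step 3 — volume delivered: V = 2.4725 * 10*3600 = 89009 m^3
Step 4 — area served: A = V / (depth/1000) = 89009 / 0.106 = 840000 m^2
Therefore the field area that can be irrigated = 840000 m^2.


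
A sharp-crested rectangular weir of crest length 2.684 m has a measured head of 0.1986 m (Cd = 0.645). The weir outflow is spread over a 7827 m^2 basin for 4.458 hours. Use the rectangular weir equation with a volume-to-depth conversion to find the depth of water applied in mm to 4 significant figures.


Approach: apply the rectangular weir equation with a volume-to-depth conversion, Q = (2/3)*Cd*L*sqrt(2g)*H^1.5; d = Q*t/A * 1000.
Step 1 — weir discharge:
  Q = (2/3)*0.645*2.684*sqrt(2*9.81)*0.1986^1.5 = 0.452449 m^3/s
Step 2 — volume: V = 0.452449 * 4.458*3600 = 7261.26 m^3
Step 3 — depth: d = V/A * 1000 = 7261.26/7827 * 1000 = 927.7 mm
Therefore the depth of water applied = 927.7 mm.


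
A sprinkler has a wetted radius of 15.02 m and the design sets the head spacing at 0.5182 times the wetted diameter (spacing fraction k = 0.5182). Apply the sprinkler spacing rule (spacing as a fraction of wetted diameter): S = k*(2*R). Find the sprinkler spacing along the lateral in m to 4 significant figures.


S = 0.5182 * (2 * 15.02) = 15.57 m
Therefore the sprinkler spacing along the lateral = 15.57 m.


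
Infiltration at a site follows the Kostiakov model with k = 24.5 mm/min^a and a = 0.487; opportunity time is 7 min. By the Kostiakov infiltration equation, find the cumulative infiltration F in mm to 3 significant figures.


Approach: apply the Kostiakov infiltration equation, F = k*t^a.
F = 24.5 * 7^0.487 = 63.2 mm
Therefore the cumulative infiltration F = 63.2 mm.


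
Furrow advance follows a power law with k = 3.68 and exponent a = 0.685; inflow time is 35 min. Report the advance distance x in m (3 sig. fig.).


Approach: apply the power-law advance function, x = k*t^a.
x = 3.68 * 35^0.685 = 42.0 m
Therefore the advance distance x = 42.0 m.


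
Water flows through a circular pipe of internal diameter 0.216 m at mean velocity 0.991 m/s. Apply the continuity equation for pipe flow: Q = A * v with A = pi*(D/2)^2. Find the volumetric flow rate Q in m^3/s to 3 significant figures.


A = pi*(0.216/2)^2 = 0.036644 m^2
Q = 0.036644 * 0.991 = 0.0363 m^3/s
Therefore the volumetric flow rate Q = 0.0363 m^3/s.


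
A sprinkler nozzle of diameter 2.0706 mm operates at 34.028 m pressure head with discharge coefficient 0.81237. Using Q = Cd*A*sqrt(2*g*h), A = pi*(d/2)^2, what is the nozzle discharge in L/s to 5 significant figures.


A = pi*(2.0706e-3/2)^2 = 3.367304e-06 m^2
Q = 0.81237 * 3.367304e-06 * sqrt(2*9.81*34.028) * 1000 = 0.070681 L/s
Therefore the nozzle discharge = 0.070681 L/s.


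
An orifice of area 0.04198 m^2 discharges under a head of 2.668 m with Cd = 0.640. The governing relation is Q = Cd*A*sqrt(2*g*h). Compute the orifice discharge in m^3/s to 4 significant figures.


Q = 0.640 * 0.04198 * sqrt(2*9.81*2.668) = 0.1944 m^3/s
Therefore the orifice discharge = 0.1944 m^3/s.


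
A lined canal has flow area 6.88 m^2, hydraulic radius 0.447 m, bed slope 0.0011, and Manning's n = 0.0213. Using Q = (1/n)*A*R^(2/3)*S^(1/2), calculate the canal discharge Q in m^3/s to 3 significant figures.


Q = (1/0.0213) * 6.88 * 0.447^(2/3) * 0.0011^(1/2) = 6.26 m^3/s
Therefore the canal discharge Q = 6.26 m^3/s.


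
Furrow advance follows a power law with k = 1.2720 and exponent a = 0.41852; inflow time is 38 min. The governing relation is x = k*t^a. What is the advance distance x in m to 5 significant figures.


x = 1.2720 * 38^0.41852 = 5.8299 m
Therefore the advance distance x = 5.8299 m.


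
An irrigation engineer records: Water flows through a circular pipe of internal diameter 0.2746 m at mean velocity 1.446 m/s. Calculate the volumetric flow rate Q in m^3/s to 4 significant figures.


Approach: apply the continuity equation for pipe flow, Q = A * v with A = pi*(D/2)^2.
A = pi*(0.2746/2)^2 = 0.0592231 m^2
Q = 0.0592231 * 1.446 = 0.08564 m^3/s
Therefore the volumetric flow rate Q = 0.08564 m^3/s.


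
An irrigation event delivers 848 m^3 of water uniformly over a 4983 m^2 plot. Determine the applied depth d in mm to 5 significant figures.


Approach: apply depth from volume over area, d = (V/A)*1000.
d = (848 / 4983) * 1000 = 170.18 mm
Therefore the applied depth d = 170.18 mm.


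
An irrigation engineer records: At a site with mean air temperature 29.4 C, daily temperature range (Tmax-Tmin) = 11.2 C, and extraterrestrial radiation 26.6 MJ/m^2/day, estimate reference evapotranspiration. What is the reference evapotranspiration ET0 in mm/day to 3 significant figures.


Approach: apply the Hargreaves-Samani method, ET0 = 0.0023*(Tmean+17.8)*sqrt(Tmax-Tmin)*0.408*Ra.
ET0 = 0.0023*(29.4+17.8)*sqrt(11.2)*0.408*26.6 = 3.94 mm/day
Therefore the reference evapotranspiration ET0 = 3.94 mm/day.


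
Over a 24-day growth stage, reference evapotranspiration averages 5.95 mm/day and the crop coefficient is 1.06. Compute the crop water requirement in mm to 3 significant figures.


Approach: apply the crop water requirement relation, CWR = ET0 * Kc * days.
CWR = 5.95 * 1.06 * 24 = 151 mm
Therefore the crop water requirement = 151 mm.


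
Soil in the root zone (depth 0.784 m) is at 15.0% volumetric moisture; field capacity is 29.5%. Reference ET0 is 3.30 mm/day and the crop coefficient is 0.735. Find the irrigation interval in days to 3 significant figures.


Approach: apply soil-water budget scheduling, SMD = (FC-theta)/100*depth*1000; ETc = ET0*Kc; interval = SMD/ETc.
Step 1 — soil moisture deficit:
  SMD = (29.5 - 15.0)/100 * 0.784 * 1000 = 113.68 mm
Step 2 — daily crop ET (ETc = ET0*Kc):
  ETc = 3.30 * 0.735 = 2.4255 mm/day
Step 3 — irrigation interval (SMD/ETc):
  interval = 113.68 / 2.4255 = 46.9 days
Therefore the irrigation interval = 46.9 days.


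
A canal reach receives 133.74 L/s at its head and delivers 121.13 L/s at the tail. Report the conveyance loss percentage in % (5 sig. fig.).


Approach: apply the conveyance loss ratio, loss% = ((Q_head - Q_tail)/Q_head)*100.
loss = ((133.74 - 121.13)/133.74)*100 = 9.4287 %
Therefore the conveyance loss percentage = 9.4287 %.


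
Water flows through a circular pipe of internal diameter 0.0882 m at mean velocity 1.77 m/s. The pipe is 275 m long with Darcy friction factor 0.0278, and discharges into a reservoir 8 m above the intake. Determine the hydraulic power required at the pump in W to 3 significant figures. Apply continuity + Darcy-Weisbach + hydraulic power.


Approach: apply continuity + Darcy-Weisbach + hydraulic power, Q = A*v; hf = f*(L/D)*(v^2/(2g)); H = static + hf; P = rho*g*Q*H.
Step 1 — flow rate (continuity, Q = A*v):
  A = pi*(0.0882/2)^2 = 0.0061098 m^2
  Q = 0.0061098 * 1.77 = 0.010814 m^3/s
Step 2 — friction head loss (Darcy-Weisbach):
  hf = 0.0278 * (275/0.0882) * (1.77^2 / (2*9.81))
  hf = 13.841 m
Step 3 — total head: H = 8 + 13.841 = 21.841 m
Step 4 — hydraulic power (P = rho*g*Q*H):
  P = 1000 * 9.81 * 0.010814 * 21.841 = 2320 W
Therefore the hydraulic power required at the pump = 2320 W.


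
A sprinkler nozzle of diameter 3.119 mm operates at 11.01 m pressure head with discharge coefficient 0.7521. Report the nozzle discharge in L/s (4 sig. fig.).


Approach: apply the orifice equation, Q = Cd*A*sqrt(2*g*h), A = pi*(d/2)^2.
A = pi*(3.119e-3/2)^2 = 7.64048e-06 m^2
Q = 0.7521 * 7.64048e-06 * sqrt(2*9.81*11.01) * 1000 = 0.08446 L/s
Therefore the nozzle discharge = 0.08446 L/s.


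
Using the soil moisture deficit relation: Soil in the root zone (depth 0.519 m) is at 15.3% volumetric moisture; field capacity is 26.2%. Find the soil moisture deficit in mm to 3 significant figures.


Approach: apply the soil moisture deficit relation, SMD = (FC - theta)/100 * depth * 1000.
SMD = (26.2 - 15.3)/100 * 0.519 * 1000 = 56.6 mm
Therefore the soil moisture deficit = 56.6 mm.


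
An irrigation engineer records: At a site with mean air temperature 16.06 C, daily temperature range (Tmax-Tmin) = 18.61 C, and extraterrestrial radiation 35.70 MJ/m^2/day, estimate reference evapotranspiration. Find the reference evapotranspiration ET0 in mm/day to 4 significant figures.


Approach: apply the Hargreaves-Samani method, ET0 = 0.0023*(Tmean+17.8)*sqrt(Tmax-Tmin)*0.408*Ra.
ET0 = 0.0023*(16.06+17.8)*sqrt(18.61)*0.408*35.70 = 4.893 mm/day
Therefore the reference evapotranspiration ET0 = 4.893 mm/day.


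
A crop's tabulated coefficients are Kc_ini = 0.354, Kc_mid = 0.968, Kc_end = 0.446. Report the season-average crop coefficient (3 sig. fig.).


Approach: apply a simple seasonal average, Kc_avg = (Kc_ini + Kc_mid + Kc_end)/3.
Kc_avg = (0.354 + 0.968 + 0.446)/3 = 0.589
Therefore the season-average crop coefficient = 0.589.


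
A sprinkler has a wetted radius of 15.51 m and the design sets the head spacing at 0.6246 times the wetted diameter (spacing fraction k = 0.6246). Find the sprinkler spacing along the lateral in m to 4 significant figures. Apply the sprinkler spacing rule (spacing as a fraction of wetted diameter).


Approach: apply the sprinkler spacing rule (spacing as a fraction of wetted diameter), S = k*(2*R).
S = 0.6246 * (2 * 15.51) = 19.38 m
Therefore the sprinkler spacing along the lateral = 19.38 m.


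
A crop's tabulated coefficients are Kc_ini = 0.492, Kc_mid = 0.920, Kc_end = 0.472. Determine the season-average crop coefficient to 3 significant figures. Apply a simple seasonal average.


Approach: apply a simple seasonal average, Kc_avg = (Kc_ini + Kc_mid + Kc_end)/3.
Kc_avg = (0.492 + 0.920 + 0.472)/3 = 0.628
Therefore the season-average crop coefficient = 0.628.


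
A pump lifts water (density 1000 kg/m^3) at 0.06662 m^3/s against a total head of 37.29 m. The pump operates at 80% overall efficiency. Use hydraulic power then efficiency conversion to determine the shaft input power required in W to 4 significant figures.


Approach: apply hydraulic power then efficiency conversion, P = rho*g*Q*H; P_in = P/eta.
Step 1 — hydraulic power (P = rho*g*Q*H):
  P = 1000 * 9.81 * 0.06662 * 37.29 = 24370.6 W
Step 2 — input power: P_in = P/eta = 24370.6 / 0.8 = 30460 W
Therefore the shaft input power required = 30460 W.


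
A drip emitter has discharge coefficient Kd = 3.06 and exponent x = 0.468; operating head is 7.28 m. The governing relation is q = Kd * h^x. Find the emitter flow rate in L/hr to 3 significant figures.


q = 3.06 * 7.28^0.468 = 7.75 L/hr
Therefore the emitter flow rate = 7.75 L/hr.


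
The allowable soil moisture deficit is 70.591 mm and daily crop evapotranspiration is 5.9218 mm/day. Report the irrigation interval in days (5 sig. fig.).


Approach: apply the irrigation interval relation, interval = SMD / ETc.
interval = 70.591 / 5.9218 = 11.921 days
Therefore the irrigation interval = 11.921 days.


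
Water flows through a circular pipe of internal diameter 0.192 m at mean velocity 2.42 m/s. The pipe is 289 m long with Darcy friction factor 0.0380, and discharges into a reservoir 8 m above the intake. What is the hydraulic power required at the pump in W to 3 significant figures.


Approach: apply continuity + Darcy-Weisbach + hydraulic power, Q = A*v; hf = f*(L/D)*(v^2/(2g)); H = static + hf; P = rho*g*Q*H.
Step 1 — flow rate (continuity, Q = A*v):
  A = pi*(0.192/2)^2 = 0.028953 m^2
  Q = 0.028953 * 2.42 = 0.070066 m^3/s
Step 2 — friction head loss (Darcy-Weisbach):
  hf = 0.0380 * (289/0.192) * (2.42^2 / (2*9.81))
  hf = 17.073 m
Step 3 — total head: H = 8 + 17.073 = 25.073 m
Step 4 — hydraulic power (P = rho*g*Q*H):
  P = 1000 * 9.81 * 0.070066 * 25.073 = 17200 W
Therefore the hydraulic power required at the pump = 17200 W.


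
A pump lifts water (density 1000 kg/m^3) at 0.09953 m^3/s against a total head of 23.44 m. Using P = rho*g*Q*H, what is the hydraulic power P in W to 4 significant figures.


P = 1000 * 9.81 * 0.09953 * 23.44 = 22890 W
Therefore the hydraulic power P = 22890 W.


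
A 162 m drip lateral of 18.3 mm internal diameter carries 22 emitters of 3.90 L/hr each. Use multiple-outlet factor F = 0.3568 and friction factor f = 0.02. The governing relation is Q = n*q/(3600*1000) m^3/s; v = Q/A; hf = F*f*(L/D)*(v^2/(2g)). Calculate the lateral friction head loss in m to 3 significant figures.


Q = 22*3.90/(3600*1000) = 2.3833e-05 m^3/s
A = pi*(18.3e-3/2)^2 = 2.6302e-04 m^2, so v = Q/A = 0.090613 m/s
hf = 0.3568*0.02*(162/0.0183)*(0.090613^2/(2*9.81)) = 0.0264 m
Therefore the lateral friction head loss = 0.0264 m.


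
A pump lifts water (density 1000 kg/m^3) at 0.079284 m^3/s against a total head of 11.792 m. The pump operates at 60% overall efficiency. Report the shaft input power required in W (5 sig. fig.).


Approach: apply hydraulic power then efficiency conversion, P = rho*g*Q*H; P_in = P/eta.
Step 1 — hydraulic power (P = rho*g*Q*H):
  P = 1000 * 9.81 * 0.079284 * 11.792 = 9171.535 W
Step 2 — input power: P_in = P/eta = 9171.535 / 0.6 = 15286 W
Therefore the shaft input power required = 15286 W.


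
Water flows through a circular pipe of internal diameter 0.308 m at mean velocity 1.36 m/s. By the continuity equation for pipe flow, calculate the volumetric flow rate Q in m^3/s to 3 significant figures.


Approach: apply the continuity equation for pipe flow, Q = A * v with A = pi*(D/2)^2.
A = pi*(0.308/2)^2 = 0.074506 m^2
Q = 0.074506 * 1.36 = 0.101 m^3/s
Therefore the volumetric flow rate Q = 0.101 m^3/s.


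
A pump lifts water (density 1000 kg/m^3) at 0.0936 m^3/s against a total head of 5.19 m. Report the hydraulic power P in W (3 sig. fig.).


Approach: apply the hydraulic power relation, P = rho*g*Q*H.
P = 1000 * 9.81 * 0.0936 * 5.19 = 4770 W
Therefore the hydraulic power P = 4770 W.


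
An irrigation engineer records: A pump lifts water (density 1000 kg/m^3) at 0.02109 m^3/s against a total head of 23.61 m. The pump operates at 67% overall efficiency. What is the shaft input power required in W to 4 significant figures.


Approach: apply hydraulic power then efficiency conversion, P = rho*g*Q*H; P_in = P/eta.
Step 1 — hydraulic power (P = rho*g*Q*H):
  P = 1000 * 9.81 * 0.02109 * 23.61 = 4884.74 W
Step 2 — input power: P_in = P/eta = 4884.74 / 0.67 = 7291 W
Therefore the shaft input power required = 7291 W.


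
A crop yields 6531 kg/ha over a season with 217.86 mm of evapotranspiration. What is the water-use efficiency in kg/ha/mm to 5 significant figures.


Approach: apply the water-use efficiency ratio, WUE = yield/ET.
WUE = 6531 / 217.86 = 29.978 kg/ha/mm
Therefore the water-use efficiency = 29.978 kg/ha/mm.


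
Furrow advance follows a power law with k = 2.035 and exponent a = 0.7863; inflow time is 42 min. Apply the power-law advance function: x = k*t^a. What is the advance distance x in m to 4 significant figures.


x = 2.035 * 42^0.7863 = 38.45 m
Therefore the advance distance x = 38.45 m.


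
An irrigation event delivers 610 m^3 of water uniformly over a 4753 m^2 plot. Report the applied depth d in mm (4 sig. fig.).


Approach: apply depth from volume over area, d = (V/A)*1000.
d = (610 / 4753) * 1000 = 128.3 mm
Therefore the applied depth d = 128.3 mm.


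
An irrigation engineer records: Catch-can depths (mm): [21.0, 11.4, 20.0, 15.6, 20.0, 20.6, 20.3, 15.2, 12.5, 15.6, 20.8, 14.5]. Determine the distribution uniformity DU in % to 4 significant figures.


Approach: apply the low-quarter distribution uniformity, DU = (mean of lowest quarter of readings / overall mean)*100.
sorted lowest 3 of 12: [11.4, 12.5, 14.5] -> mean = 12.8000 mm
overall mean = 17.2917 mm
DU = (12.8000/17.2917)*100 = 74.02 %
Therefore the distribution uniformity DU = 74.02 %.


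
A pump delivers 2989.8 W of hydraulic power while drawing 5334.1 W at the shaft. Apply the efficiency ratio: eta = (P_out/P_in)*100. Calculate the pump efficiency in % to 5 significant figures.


eta = (2989.8 / 5334.1) * 100 = 56.051 %
Therefore the pump efficiency = 56.051 %.


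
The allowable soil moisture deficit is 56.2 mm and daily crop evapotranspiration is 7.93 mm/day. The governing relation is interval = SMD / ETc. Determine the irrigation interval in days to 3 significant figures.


interval = 56.2 / 7.93 = 7.09 days
Therefore the irrigation interval = 7.09 days.


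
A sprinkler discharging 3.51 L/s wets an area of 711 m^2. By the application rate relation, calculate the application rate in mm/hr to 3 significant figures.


Approach: apply the application rate relation, rate = (Q/A)*3600.
rate = (3.51 / 711) * 3600 = 17.8 mm/hr
Therefore the application rate = 17.8 mm/hr.


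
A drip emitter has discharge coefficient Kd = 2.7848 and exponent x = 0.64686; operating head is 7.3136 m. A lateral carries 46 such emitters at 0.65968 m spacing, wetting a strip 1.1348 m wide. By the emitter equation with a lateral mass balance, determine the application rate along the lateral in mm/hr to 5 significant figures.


Approach: apply the emitter equation with a lateral mass balance, q = Kd*h^x; Q = n*q; rate = Q/(n*spacing*width).
Step 1 — single emitter flow (q = Kd*h^x):
  q = 2.7848 * 7.3136^0.64686 = 10.08709 L/hr
Step 2 — total lateral flow: Q = 46 * 10.08709 = 464.0062 L/hr
Step 3 — wetted area: A = 46 * 0.65968 * 1.1348 = 34.43582 m^2
Step 4 — application rate: Q/A = 464.0062/34.43582 = 13.475 mm/hr
Therefore the application rate along the lateral = 13.475 mm/hr.


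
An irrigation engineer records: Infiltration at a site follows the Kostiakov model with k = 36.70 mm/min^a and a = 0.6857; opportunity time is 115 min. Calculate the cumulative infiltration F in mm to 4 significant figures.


Approach: apply the Kostiakov infiltration equation, F = k*t^a.
F = 36.70 * 115^0.6857 = 949.9 mm
Therefore the cumulative infiltration F = 949.9 mm.


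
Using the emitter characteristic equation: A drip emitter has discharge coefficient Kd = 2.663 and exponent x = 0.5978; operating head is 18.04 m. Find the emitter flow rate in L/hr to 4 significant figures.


Approach: apply the emitter characteristic equation, q = Kd * h^x.
q = 2.663 * 18.04^0.5978 = 15.01 L/hr
Therefore the emitter flow rate = 15.01 L/hr.


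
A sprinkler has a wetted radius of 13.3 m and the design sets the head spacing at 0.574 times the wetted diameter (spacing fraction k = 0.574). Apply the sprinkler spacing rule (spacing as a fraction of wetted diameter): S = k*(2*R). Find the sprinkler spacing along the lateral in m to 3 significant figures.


S = 0.574 * (2 * 13.3) = 15.3 m
Therefore the sprinkler spacing along the lateral = 15.3 m.


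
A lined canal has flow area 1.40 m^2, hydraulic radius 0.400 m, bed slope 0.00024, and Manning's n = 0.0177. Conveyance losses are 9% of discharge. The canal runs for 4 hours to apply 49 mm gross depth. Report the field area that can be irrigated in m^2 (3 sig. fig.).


Approach: apply Manning's equation with a conveyance and depth budget, Q = (1/n)*A*R^(2/3)*S^(1/2); Q_field = Q*(1-loss); Area = Q_field*t/(d/1000).
Step 1 — canal discharge (Manning's equation):
  Q = (1/0.0177) * 1.40 * 0.400^(2/3) * 0.00024^(1/2) = 0.66522 m^3/s
Step 2 — delivered flow: Q_field = 0.66522*(1 - 9/100) = 0.60535 m^3/s
Step 3 — volume delivered: V = 0.60535 * 4*3600 = 8717.1 m^3
Step 4 — area served: A = V / (depth/1000) = 8717.1 / 0.049 = 178000 m^2
Therefore the field area that can be irrigated = 178000 m^2.


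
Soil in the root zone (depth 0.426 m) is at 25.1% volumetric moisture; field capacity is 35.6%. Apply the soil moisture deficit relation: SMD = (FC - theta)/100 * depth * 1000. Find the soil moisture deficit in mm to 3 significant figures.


SMD = (35.6 - 25.1)/100 * 0.426 * 1000 = 44.7 mm
Therefore the soil moisture deficit = 44.7 mm.


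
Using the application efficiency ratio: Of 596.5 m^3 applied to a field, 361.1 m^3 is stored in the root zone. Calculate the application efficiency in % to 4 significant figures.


Approach: apply the application efficiency ratio, Ea = (stored/applied)*100.
Ea = (361.1/596.5)*100 = 60.54 %
Therefore the application efficiency = 60.54 %.


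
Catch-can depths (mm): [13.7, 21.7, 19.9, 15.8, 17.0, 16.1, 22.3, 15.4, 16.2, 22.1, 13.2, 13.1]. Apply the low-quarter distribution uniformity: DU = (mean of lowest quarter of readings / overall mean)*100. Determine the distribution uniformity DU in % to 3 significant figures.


sorted lowest 3 of 12: [13.1, 13.2, 13.7] -> mean = 13.333 mm
overall mean = 17.208 mm
DU = (13.333/17.208)*100 = 77.5 %
Therefore the distribution uniformity DU = 77.5 %.


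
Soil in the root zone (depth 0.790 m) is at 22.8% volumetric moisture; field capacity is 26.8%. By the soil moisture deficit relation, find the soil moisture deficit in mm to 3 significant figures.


Approach: apply the soil moisture deficit relation, SMD = (FC - theta)/100 * depth * 1000.
SMD = (26.8 - 22.8)/100 * 0.790 * 1000 = 31.6 mm
Therefore the soil moisture deficit = 31.6 mm.


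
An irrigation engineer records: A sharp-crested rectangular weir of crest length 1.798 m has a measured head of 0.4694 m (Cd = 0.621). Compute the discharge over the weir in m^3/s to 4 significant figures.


Approach: apply the rectangular weir equation, Q = (2/3)*Cd*L*sqrt(2g)*H^1.5.
Q = (2/3)*0.621*1.798*sqrt(2*9.81)*0.4694^1.5 = 1.060 m^3/s
Therefore the discharge over the weir = 1.060 m^3/s.


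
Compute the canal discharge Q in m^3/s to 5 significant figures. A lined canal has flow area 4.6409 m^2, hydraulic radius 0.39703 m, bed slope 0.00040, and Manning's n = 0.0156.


Approach: apply Manning's equation, Q = (1/n)*A*R^(2/3)*S^(1/2).
Q = (1/0.0156) * 4.6409 * 0.39703^(2/3) * 0.00040^(1/2) = 3.2141 m^3/s
Therefore the canal discharge Q = 3.2141 m^3/s.


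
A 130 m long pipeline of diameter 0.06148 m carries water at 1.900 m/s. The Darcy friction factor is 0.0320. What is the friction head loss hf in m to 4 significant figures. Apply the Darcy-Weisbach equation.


Approach: apply the Darcy-Weisbach equation, hf = f*(L/D)*(v^2/(2g)).
hf = 0.0320 * (130/0.06148) * (1.900^2 / (2*9.81))
hf = 12.45 m
Therefore the friction head loss hf = 12.45 m.


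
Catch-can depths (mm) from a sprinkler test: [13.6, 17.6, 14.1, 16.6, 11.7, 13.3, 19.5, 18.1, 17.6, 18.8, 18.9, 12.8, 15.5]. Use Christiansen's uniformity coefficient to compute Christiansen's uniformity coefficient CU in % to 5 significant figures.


Approach: apply Christiansen's uniformity coefficient, CU = (1 - mean_abs_deviation/mean)*100.
mean = 16.00769 mm
mean |d_i - mean| = 2.314793 mm
CU = (1 - 2.314793/16.00769)*100 = 85.539 %
Therefore Christiansen's uniformity coefficient CU = 85.539 %.


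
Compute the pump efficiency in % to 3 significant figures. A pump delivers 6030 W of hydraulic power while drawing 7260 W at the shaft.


Approach: apply the efficiency ratio, eta = (P_out/P_in)*100.
eta = (6030 / 7260) * 100 = 83.1 %
Therefore the pump efficiency = 83.1 %.


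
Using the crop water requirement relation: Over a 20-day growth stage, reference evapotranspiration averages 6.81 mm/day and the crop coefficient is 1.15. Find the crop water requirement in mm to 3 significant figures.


Approach: apply the crop water requirement relation, CWR = ET0 * Kc * days.
CWR = 6.81 * 1.15 * 20 = 157 mm
Therefore the crop water requirement = 157 mm.


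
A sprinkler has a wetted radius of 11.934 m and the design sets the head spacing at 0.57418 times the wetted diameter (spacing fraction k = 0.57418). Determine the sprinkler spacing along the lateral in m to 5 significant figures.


Approach: apply the sprinkler spacing rule (spacing as a fraction of wetted diameter), S = k*(2*R).
S = 0.57418 * (2 * 11.934) = 13.705 m
Therefore the sprinkler spacing along the lateral = 13.705 m.


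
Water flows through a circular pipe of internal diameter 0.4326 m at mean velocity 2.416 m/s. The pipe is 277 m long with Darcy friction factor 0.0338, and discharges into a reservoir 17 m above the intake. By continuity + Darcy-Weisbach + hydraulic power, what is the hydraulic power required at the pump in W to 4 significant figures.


Approach: apply continuity + Darcy-Weisbach + hydraulic power, Q = A*v; hf = f*(L/D)*(v^2/(2g)); H = static + hf; P = rho*g*Q*H.
Step 1 — flow rate (continuity, Q = A*v):
  A = pi*(0.4326/2)^2 = 0.146982 m^2
  Q = 0.146982 * 2.416 = 0.355107 m^3/s
Step 2 — friction head loss (Darcy-Weisbach):
  hf = 0.0338 * (277/0.4326) * (2.416^2 / (2*9.81))
  hf = 6.43880 m
Step 3 — total head: H = 17 + 6.43880 = 23.4388 m
Step 4 — hydraulic power (P = rho*g*Q*H):
  P = 1000 * 9.81 * 0.355107 * 23.4388 = 81650 W
Therefore the hydraulic power required at the pump = 81650 W.
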